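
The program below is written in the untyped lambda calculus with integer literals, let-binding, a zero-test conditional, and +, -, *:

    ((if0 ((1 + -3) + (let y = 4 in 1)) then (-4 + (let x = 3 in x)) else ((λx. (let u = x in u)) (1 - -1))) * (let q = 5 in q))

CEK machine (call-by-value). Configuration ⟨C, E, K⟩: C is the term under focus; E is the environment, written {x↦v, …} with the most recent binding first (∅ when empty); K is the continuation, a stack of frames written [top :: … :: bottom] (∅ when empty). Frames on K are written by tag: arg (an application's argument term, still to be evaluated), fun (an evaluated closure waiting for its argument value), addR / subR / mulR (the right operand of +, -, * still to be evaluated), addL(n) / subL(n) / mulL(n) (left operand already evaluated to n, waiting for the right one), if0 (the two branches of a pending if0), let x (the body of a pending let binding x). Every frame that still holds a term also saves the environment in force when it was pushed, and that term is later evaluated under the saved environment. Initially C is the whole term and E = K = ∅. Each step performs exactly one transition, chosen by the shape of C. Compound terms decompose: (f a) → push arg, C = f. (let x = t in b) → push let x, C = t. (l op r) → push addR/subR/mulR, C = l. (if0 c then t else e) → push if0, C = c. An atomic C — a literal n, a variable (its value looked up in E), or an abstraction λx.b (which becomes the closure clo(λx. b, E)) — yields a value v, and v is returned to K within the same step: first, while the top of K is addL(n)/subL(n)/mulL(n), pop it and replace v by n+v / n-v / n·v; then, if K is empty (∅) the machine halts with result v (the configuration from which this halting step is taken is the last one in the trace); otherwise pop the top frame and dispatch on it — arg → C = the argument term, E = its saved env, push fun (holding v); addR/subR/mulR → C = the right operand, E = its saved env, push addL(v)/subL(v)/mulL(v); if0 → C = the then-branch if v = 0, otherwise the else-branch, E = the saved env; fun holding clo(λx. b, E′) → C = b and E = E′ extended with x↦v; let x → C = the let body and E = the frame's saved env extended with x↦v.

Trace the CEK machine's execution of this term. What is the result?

step 0: ⟨C=((if0 ((1 + -3) + (let y = 4 in 1)) then (-4 + (let x = 3 in x)) else ((λx. (let u = x in u)) (1 - -1))) * (let q = 5 in q)); E=∅; K=∅⟩
step 1: ⟨C=(if0 ((1 + -3) + (let y = 4 in 1)) then (-4 + (let x = 3 in x)) else ((λx. (let u = x in u)) (1 - -1))); E=∅; K=[mulR]⟩
step 2: ⟨C=((1 + -3) + (let y = 4 in 1)); E=∅; K=[if0 :: mulR]⟩
step 3: ⟨C=(1 + -3); E=∅; K=[addR :: if0 :: mulR]⟩
step 4: ⟨C=1; E=∅; K=[addR :: addR :: if0 :: mulR]⟩
step 5: ⟨C=-3; E=∅; K=[addL(1) :: addR :: if0 :: mulR]⟩
step 6: ⟨C=(let y = 4 in 1); E=∅; K=[addL(-2) :: if0 :: mulR]⟩
step 7: ⟨C=4; E=∅; K=[let y :: addL(-2) :: if0 :: mulR]⟩
step 8: ⟨C=1; E={y↦4}; K=[addL(-2) :: if0 :: mulR]⟩
step 9: ⟨C=((λx. (let u = x in u)) (1 - -1)); E=∅; K=[mulR]⟩
step 10: ⟨C=(λx. (let u = x in u)); E=∅; K=[arg :: mulR]⟩
step 11: ⟨C=(1 - -1); E=∅; K=[fun :: mulR]⟩
step 12: ⟨C=1; E=∅; K=[subR :: fun :: mulR]⟩
step 13: ⟨C=-1; E=∅; K=[subL(1) :: fun :: mulR]⟩
step 14: ⟨C=(let u = x in u); E={x↦2}; K=[mulR]⟩
step 15: ⟨C=x; E={x↦2}; K=[let u :: mulR]⟩
step 16: ⟨C=u; E={u↦2, x↦2}; K=[mulR]⟩
step 17: ⟨C=(let q = 5 in q); E=∅; K=[mulL(2)]⟩
step 18: ⟨C=5; E=∅; K=[let q :: mulL(2)]⟩
step 19: ⟨C=q; E={q↦5}; K=[mulL(2)]⟩
→ final value 10

Answer: 10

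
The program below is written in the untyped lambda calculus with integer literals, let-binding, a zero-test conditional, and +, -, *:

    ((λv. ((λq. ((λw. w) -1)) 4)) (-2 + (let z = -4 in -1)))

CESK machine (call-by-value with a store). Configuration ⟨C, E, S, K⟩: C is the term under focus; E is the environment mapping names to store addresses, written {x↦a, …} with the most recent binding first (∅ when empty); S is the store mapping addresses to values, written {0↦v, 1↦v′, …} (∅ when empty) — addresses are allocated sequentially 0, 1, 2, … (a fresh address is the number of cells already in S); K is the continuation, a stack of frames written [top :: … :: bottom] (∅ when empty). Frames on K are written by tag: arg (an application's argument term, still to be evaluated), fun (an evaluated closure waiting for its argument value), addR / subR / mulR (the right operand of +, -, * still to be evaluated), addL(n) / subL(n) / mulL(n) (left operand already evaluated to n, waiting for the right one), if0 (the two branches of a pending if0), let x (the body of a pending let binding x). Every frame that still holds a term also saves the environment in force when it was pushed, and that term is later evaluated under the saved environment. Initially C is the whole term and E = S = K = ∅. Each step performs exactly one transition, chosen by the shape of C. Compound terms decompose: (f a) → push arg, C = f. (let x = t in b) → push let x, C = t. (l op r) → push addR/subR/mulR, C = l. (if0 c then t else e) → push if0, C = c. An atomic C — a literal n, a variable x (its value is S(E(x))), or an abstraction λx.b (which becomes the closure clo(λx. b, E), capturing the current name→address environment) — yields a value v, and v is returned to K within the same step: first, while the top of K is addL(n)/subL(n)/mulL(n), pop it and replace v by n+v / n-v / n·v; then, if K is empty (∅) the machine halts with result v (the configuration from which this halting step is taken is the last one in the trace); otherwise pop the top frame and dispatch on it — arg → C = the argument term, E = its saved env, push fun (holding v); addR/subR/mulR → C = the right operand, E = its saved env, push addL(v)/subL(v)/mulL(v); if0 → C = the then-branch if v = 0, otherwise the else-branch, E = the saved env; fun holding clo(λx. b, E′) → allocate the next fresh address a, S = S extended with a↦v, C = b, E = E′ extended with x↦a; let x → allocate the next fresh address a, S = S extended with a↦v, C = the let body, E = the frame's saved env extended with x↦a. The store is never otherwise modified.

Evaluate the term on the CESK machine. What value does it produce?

Answer: -1

Execution trace:
0. ⟨C=((λv. ((λq. ((λw. w) -1)) 4)) (-2 + (let z = -4 in -1))); E=∅; S=∅; K=∅⟩
1. ⟨C=(λv. ((λq. ((λw. w) -1)) 4)); E=∅; S=∅; K=[arg]⟩
2. ⟨C=(-2 + (let z = -4 in -1)); E=∅; S=∅; K=[fun]⟩
3. ⟨C=-2; E=∅; S=∅; K=[addR :: fun]⟩
4. ⟨C=(let z = -4 in -1); E=∅; S=∅; K=[addL(-2) :: fun]⟩
5. ⟨C=-4; E=∅; S=∅; K=[let z :: addL(-2) :: fun]⟩
6. ⟨C=-1; E={z↦0}; S={0↦-4}; K=[addL(-2) :: fun]⟩
7. ⟨C=((λq. ((λw. w) -1)) 4); E={v↦1}; S={0↦-4, 1↦-3}; K=∅⟩
8. ⟨C=(λq. ((λw. w) -1)); E={v↦1}; S={0↦-4, 1↦-3}; K=[arg]⟩
9. ⟨C=4; E={v↦1}; S={0↦-4, 1↦-3}; K=[fun]⟩
10. ⟨C=((λw. w) -1); E={q↦2, v↦1}; S={0↦-4, 1↦-3, 2↦4}; K=∅⟩
11. ⟨C=(λw. w); E={q↦2, v↦1}; S={0↦-4, 1↦-3, 2↦4}; K=[arg]⟩
12. ⟨C=-1; E={q↦2, v↦1}; S={0↦-4, 1↦-3, 2↦4}; K=[fun]⟩
13. ⟨C=w; E={w↦3, q↦2, v↦1}; S={0↦-4, 1↦-3, 2↦4, 3↦-1}; K=∅⟩
→ final value -1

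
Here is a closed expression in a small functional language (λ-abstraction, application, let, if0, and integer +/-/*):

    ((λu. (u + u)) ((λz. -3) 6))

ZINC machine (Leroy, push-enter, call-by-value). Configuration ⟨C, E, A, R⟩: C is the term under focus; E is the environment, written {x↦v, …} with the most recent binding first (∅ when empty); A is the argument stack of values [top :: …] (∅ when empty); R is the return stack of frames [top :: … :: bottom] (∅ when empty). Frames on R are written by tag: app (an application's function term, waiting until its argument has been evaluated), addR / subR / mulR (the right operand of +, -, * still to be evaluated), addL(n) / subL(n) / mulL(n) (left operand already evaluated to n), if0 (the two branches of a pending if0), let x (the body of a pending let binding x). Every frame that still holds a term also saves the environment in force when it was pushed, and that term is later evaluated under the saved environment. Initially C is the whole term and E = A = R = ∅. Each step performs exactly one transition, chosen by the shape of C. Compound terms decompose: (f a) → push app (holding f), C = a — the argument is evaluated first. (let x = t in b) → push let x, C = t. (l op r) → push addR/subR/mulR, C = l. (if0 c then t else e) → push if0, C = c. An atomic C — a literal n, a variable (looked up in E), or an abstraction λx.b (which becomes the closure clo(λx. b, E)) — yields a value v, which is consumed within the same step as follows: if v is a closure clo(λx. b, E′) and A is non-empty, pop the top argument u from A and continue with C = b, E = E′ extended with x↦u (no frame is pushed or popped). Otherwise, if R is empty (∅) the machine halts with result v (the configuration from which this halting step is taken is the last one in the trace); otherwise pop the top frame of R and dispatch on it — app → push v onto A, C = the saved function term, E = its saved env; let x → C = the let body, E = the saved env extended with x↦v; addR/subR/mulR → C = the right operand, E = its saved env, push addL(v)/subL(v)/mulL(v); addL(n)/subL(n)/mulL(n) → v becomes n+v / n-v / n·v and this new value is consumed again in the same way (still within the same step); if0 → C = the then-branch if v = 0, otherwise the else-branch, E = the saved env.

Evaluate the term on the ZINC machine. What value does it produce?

[0] [C=((λu. (u + u)) ((λz. -3) 6)) | E=∅ | A=∅ | R=∅]
[1] [C=((λz. -3) 6) | E=∅ | A=∅ | R=[app]]
[2] [C=6 | E=∅ | A=∅ | R=[app :: app]]
[3] [C=(λz. -3) | E=∅ | A=[6] | R=[app]]
[4] [C=-3 | E={z↦6} | A=∅ | R=[app]]
[5] [C=(λu. (u + u)) | E=∅ | A=[-3] | R=∅]
[6] [C=(u + u) | E={u↦-3} | A=∅ | R=∅]
[7] [C=u | E={u↦-3} | A=∅ | R=[addR]]
[8] [C=u | E={u↦-3} | A=∅ | R=[addL(-3)]]
→ final value -6

Answer: -6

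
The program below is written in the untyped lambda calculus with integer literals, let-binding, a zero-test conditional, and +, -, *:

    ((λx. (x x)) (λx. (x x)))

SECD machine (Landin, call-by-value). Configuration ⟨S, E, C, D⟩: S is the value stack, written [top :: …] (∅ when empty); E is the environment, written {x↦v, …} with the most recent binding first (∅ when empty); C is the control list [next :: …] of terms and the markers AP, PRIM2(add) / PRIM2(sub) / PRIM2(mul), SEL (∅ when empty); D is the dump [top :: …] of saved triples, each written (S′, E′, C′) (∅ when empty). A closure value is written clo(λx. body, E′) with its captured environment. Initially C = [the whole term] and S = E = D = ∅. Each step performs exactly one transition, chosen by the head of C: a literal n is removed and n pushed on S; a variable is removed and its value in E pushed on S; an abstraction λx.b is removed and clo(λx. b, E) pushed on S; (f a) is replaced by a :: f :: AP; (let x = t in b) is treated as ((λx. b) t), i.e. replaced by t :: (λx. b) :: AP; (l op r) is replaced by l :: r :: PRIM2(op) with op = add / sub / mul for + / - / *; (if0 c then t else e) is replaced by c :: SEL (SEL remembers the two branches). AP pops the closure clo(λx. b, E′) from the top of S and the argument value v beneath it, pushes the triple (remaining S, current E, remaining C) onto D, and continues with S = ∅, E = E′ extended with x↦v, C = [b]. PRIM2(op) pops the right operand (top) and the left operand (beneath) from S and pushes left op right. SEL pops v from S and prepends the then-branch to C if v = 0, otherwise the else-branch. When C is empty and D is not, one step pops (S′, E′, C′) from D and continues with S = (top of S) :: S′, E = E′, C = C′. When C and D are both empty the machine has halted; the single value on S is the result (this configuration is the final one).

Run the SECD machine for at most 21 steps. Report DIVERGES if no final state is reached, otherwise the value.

Answer: DIVERGES (no final state within 21 steps)

Execution trace:
t=0: <S=∅, E=∅, C=[((λx. (x x)) (λx. (x x)))], D=∅>
t=1: <S=∅, E=∅, C=[(λx. (x x)) :: (λx. (x x)) :: AP], D=∅>
t=2: <S=[clo(λx. (x x), ∅)], E=∅, C=[(λx. (x x)) :: AP], D=∅>
t=3: <S=[clo(λx. (x x), ∅) :: clo(λx. (x x), ∅)], E=∅, C=[AP], D=∅>
t=4: <S=∅, E={x↦clo(λx. (x x), ∅)}, C=[(x x)], D=[(∅, ∅, ∅)]>
t=5: <S=∅, E={x↦clo(λx. (x x), ∅)}, C=[x :: x :: AP], D=[(∅, ∅, ∅)]>
t=6: <S=[clo(λx. (x x), ∅)], E={x↦clo(λx. (x x), ∅)}, C=[x :: AP], D=[(∅, ∅, ∅)]>
t=7: <S=[clo(λx. (x x), ∅) :: clo(λx. (x x), ∅)], E={x↦clo(λx. (x x), ∅)}, C=[AP], D=[(∅, ∅, ∅)]>
t=8: <S=∅, E={x↦clo(λx. (x x), ∅)}, C=[(x x)], D=[(∅, {x↦clo(λx. (x x), ∅)}, ∅) :: (∅, ∅, ∅)]>
t=9: <S=∅, E={x↦clo(λx. (x x), ∅)}, C=[x :: x :: AP], D=[(∅, {x↦clo(λx. (x x), ∅)}, ∅) :: (∅, ∅, ∅)]>
t=10: <S=[clo(λx. (x x), ∅)], E={x↦clo(λx. (x x), ∅)}, C=[x :: AP], D=[(∅, {x↦clo(λx. (x x), ∅)}, ∅) :: (∅, ∅, ∅)]>
t=11: <S=[clo(λx. (x x), ∅) :: clo(λx. (x x), ∅)], E={x↦clo(λx. (x x), ∅)}, C=[AP], D=[(∅, {x↦clo(λx. (x x), ∅)}, ∅) :: (∅, ∅, ∅)]>
t=12: <S=∅, E={x↦clo(λx. (x x), ∅)}, C=[(x x)], D=[(∅, {x↦clo(λx. (x x), ∅)}, ∅) :: (∅, {x↦clo(λx. (x x), ∅)}, ∅) :: (∅, ∅, ∅)]>
t=13: <S=∅, E={x↦clo(λx. (x x), ∅)}, C=[x :: x :: AP], D=[(∅, {x↦clo(λx. (x x), ∅)}, ∅) :: (∅, {x↦clo(λx. (x x), ∅)}, ∅) :: (∅, ∅, ∅)]>
t=14: <S=[clo(λx. (x x), ∅)], E={x↦clo(λx. (x x), ∅)}, C=[x :: AP], D=[(∅, {x↦clo(λx. (x x), ∅)}, ∅) :: (∅, {x↦clo(λx. (x x), ∅)}, ∅) :: (∅, ∅, ∅)]>
t=15: <S=[clo(λx. (x x), ∅) :: clo(λx. (x x), ∅)], E={x↦clo(λx. (x x), ∅)}, C=[AP], D=[(∅, {x↦clo(λx. (x x), ∅)}, ∅) :: (∅, {x↦clo(λx. (x x), ∅)}, ∅) :: (∅, ∅, ∅)]>
t=16: <S=∅, E={x↦clo(λx. (x x), ∅)}, C=[(x x)], D=[(∅, {x↦clo(λx. (x x), ∅)}, ∅) :: (∅, {x↦clo(λx. (x x), ∅)}, ∅) :: (∅, {x↦clo(λx. (x x), ∅)}, ∅) :: (∅, ∅, ∅)]>
t=17: <S=∅, E={x↦clo(λx. (x x), ∅)}, C=[x :: x :: AP], D=[(∅, {x↦clo(λx. (x x), ∅)}, ∅) :: (∅, {x↦clo(λx. (x x), ∅)}, ∅) :: (∅, {x↦clo(λx. (x x), ∅)}, ∅) :: (∅, ∅, ∅)]>
t=18: <S=[clo(λx. (x x), ∅)], E={x↦clo(λx. (x x), ∅)}, C=[x :: AP], D=[(∅, {x↦clo(λx. (x x), ∅)}, ∅) :: (∅, {x↦clo(λx. (x x), ∅)}, ∅) :: (∅, {x↦clo(λx. (x x), ∅)}, ∅) :: (∅, ∅, ∅)]>
t=19: <S=[clo(λx. (x x), ∅) :: clo(λx. (x x), ∅)], E={x↦clo(λx. (x x), ∅)}, C=[AP], D=[(∅, {x↦clo(λx. (x x), ∅)}, ∅) :: (∅, {x↦clo(λx. (x x), ∅)}, ∅) :: (∅, {x↦clo(λx. (x x), ∅)}, ∅) :: (∅, ∅, ∅)]>
t=20: <S=∅, E={x↦clo(λx. (x x), ∅)}, C=[(x x)], D=[(∅, {x↦clo(λx. (x x), ∅)}, ∅) :: (∅, {x↦clo(λx. (x x), ∅)}, ∅) :: (∅, {x↦clo(λx. (x x), ∅)}, ∅) :: (∅, {x↦clo(λx. (x x), ∅)}, ∅) :: (∅, ∅, ∅)]>
t=21: <S=∅, E={x↦clo(λx. (x x), ∅)}, C=[x :: x :: AP], D=[(∅, {x↦clo(λx. (x x), ∅)}, ∅) :: (∅, {x↦clo(λx. (x x), ∅)}, ∅) :: (∅, {x↦clo(λx. (x x), ∅)}, ∅) :: (∅, {x↦clo(λx. (x x), ∅)}, ∅) :: (∅, ∅, ∅)]>
→ 21 transitions taken and the configuration is still not final: no result within 21 steps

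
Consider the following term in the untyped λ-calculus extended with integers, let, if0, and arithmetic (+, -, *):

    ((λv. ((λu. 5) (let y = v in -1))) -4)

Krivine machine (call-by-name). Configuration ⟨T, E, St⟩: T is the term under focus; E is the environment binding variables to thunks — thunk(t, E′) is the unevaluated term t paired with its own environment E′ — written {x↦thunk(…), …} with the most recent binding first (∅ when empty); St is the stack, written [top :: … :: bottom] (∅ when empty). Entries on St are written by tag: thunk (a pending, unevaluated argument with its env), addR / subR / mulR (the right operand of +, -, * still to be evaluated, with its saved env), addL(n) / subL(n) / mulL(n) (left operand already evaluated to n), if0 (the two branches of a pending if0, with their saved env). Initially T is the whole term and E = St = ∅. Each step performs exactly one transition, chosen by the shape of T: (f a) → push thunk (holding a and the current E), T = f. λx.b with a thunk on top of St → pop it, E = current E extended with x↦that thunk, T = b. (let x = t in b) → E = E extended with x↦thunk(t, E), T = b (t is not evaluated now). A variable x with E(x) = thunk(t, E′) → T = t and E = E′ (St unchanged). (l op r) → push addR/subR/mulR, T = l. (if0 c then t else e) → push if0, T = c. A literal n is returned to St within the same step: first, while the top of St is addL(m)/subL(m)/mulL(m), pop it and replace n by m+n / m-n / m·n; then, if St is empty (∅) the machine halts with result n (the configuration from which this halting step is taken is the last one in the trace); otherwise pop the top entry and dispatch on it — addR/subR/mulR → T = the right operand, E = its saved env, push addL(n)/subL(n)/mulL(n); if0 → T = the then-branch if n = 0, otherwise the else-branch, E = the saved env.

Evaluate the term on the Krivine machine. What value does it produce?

Answer: 5

Machine steps:
step 0: ⟨T=((λv. ((λu. 5) (let y = v in -1))) -4); E=∅; St=∅⟩
step 1: ⟨T=(λv. ((λu. 5) (let y = v in -1))); E=∅; St=[thunk]⟩
step 2: ⟨T=((λu. 5) (let y = v in -1)); E={v↦thunk(-4, ∅)}; St=∅⟩
step 3: ⟨T=(λu. 5); E={v↦thunk(-4, ∅)}; St=[thunk]⟩
step 4: ⟨T=5; E={u↦thunk((let y = v in -1), {v↦thunk(-4, ∅)}), v↦thunk(-4, ∅)}; St=∅⟩
→ final value 5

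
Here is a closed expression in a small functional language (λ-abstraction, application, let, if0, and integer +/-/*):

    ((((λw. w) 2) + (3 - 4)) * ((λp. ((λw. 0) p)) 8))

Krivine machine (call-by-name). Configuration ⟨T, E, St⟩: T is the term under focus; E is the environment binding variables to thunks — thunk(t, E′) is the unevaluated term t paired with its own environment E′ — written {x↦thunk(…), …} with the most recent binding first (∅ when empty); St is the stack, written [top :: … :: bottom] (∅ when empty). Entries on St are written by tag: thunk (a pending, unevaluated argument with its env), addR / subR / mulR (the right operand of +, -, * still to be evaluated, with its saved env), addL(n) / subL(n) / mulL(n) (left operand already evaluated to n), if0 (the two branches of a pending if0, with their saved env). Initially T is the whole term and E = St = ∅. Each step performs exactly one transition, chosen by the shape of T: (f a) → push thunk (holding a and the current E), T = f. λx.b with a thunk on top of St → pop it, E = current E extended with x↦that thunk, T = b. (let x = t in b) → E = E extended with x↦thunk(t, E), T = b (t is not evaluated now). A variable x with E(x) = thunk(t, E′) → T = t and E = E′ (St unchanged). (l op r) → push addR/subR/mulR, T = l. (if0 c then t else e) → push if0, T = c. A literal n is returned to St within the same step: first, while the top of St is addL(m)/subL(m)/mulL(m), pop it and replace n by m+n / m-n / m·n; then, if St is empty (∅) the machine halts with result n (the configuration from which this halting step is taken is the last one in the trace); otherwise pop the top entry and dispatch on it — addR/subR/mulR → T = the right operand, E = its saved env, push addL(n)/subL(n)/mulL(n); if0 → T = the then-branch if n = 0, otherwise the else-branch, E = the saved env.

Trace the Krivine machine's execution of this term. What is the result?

0. ⟨T=((((λw. w) 2) + (3 - 4)) * ((λp. ((λw. 0) p)) 8)); E=∅; St=∅⟩
1. ⟨T=(((λw. w) 2) + (3 - 4)); E=∅; St=[mulR]⟩
2. ⟨T=((λw. w) 2); E=∅; St=[addR :: mulR]⟩
3. ⟨T=(λw. w); E=∅; St=[thunk :: addR :: mulR]⟩
4. ⟨T=w; E={w↦thunk(2, ∅)}; St=[addR :: mulR]⟩
5. ⟨T=2; E=∅; St=[addR :: mulR]⟩
6. ⟨T=(3 - 4); E=∅; St=[addL(2) :: mulR]⟩
7. ⟨T=3; E=∅; St=[subR :: addL(2) :: mulR]⟩
8. ⟨T=4; E=∅; St=[subL(3) :: addL(2) :: mulR]⟩
9. ⟨T=((λp. ((λw. 0) p)) 8); E=∅; St=[mulL(1)]⟩
10. ⟨T=(λp. ((λw. 0) p)); E=∅; St=[thunk :: mulL(1)]⟩
11. ⟨T=((λw. 0) p); E={p↦thunk(8, ∅)}; St=[mulL(1)]⟩
12. ⟨T=(λw. 0); E={p↦thunk(8, ∅)}; St=[thunk :: mulL(1)]⟩
13. ⟨T=0; E={w↦thunk(p, {p↦thunk(8, ∅)}), p↦thunk(8, ∅)}; St=[mulL(1)]⟩
→ final value 0

Answer: 0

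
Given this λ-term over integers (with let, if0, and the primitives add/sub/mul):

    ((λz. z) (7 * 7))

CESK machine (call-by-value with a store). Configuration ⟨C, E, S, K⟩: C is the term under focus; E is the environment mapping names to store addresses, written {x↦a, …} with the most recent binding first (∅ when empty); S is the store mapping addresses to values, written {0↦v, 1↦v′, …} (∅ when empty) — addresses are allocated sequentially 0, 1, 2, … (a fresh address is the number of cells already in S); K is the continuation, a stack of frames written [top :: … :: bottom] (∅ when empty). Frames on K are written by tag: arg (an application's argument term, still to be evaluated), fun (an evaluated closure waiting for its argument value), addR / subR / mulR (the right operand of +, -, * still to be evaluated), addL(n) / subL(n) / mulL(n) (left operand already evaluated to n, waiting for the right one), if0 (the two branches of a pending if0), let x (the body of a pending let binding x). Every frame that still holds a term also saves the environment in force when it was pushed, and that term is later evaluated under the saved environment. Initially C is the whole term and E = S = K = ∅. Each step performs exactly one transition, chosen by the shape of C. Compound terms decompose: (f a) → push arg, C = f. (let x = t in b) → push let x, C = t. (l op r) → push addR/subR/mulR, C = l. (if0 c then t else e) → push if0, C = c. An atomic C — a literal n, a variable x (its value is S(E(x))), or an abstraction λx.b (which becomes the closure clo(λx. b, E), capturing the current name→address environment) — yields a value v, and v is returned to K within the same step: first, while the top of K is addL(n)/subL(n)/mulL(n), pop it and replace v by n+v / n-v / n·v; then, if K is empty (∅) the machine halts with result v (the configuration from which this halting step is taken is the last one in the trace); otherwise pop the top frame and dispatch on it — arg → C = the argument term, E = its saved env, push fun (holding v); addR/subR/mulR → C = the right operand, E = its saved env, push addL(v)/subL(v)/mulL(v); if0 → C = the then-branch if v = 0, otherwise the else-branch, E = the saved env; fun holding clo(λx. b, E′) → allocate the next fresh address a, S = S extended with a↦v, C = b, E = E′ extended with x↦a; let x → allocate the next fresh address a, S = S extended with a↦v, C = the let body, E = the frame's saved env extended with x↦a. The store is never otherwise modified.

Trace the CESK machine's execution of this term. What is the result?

0. [C=((λz. z) (7 * 7)) | E=∅ | S=∅ | K=∅]
1. [C=(λz. z) | E=∅ | S=∅ | K=[arg]]
2. [C=(7 * 7) | E=∅ | S=∅ | K=[fun]]
3. [C=7 | E=∅ | S=∅ | K=[mulR :: fun]]
4. [C=7 | E=∅ | S=∅ | K=[mulL(7) :: fun]]
5. [C=z | E={z↦0} | S={0↦49} | K=∅]
→ final value 49

Answer: 49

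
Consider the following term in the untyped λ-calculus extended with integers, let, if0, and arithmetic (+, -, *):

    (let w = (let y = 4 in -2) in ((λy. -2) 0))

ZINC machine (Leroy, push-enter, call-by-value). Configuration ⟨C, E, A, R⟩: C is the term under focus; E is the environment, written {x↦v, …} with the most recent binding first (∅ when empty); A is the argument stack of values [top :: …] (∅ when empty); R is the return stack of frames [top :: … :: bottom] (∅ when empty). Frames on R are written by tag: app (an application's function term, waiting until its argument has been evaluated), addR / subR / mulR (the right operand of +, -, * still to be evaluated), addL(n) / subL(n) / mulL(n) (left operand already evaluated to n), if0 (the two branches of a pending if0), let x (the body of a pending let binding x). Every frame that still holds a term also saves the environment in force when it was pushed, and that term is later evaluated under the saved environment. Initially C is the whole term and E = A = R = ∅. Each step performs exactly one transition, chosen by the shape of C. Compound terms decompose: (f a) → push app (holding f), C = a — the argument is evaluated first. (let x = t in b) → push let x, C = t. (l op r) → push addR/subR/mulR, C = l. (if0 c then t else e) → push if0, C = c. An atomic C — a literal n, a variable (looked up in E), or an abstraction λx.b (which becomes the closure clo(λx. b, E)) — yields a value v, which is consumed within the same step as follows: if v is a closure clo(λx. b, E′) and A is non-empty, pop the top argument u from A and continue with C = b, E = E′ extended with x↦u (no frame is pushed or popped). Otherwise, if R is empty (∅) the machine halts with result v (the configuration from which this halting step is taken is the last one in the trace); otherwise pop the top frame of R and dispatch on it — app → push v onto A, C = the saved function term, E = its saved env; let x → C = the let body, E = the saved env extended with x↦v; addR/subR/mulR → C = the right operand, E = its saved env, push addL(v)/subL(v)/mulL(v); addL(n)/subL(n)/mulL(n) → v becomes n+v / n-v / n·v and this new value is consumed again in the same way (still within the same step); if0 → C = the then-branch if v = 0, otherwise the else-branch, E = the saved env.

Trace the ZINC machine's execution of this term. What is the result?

[0] [C=(let w = (let y = 4 in -2) in ((λy. -2) 0)) | E=∅ | A=∅ | R=∅]
[1] [C=(let y = 4 in -2) | E=∅ | A=∅ | R=[let w]]
[2] [C=4 | E=∅ | A=∅ | R=[let y :: let w]]
[3] [C=-2 | E={y↦4} | A=∅ | R=[let w]]
[4] [C=((λy. -2) 0) | E={w↦-2} | A=∅ | R=∅]
[5] [C=0 | E={w↦-2} | A=∅ | R=[app]]
[6] [C=(λy. -2) | E={w↦-2} | A=[0] | R=∅]
[7] [C=-2 | E={y↦0, w↦-2} | A=∅ | R=∅]
→ final value -2

Answer: -2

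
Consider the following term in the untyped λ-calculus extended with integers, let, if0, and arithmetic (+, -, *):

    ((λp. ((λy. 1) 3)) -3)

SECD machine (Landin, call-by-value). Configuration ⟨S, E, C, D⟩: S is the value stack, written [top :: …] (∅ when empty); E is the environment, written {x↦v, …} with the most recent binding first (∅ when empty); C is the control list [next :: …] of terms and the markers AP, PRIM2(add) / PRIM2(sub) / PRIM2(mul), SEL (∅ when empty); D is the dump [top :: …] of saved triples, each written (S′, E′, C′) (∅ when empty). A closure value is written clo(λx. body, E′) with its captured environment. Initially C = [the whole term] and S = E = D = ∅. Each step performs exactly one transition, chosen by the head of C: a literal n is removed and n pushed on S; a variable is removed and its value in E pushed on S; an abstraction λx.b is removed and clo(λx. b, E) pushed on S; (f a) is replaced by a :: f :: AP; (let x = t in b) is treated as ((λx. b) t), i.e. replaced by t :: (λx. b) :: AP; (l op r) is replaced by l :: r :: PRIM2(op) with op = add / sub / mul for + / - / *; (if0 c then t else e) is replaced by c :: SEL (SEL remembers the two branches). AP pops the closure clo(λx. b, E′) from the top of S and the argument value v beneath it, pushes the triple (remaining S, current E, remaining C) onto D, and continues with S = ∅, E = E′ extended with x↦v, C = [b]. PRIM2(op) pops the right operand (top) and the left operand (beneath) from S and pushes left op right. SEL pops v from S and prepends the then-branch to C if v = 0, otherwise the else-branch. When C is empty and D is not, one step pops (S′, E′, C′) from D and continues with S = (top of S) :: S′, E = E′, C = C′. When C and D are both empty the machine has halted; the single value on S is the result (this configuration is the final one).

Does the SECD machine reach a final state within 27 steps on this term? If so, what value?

Answer: 1

Execution trace:
[0] <S=∅, E=∅, C=[((λp. ((λy. 1) 3)) -3)], D=∅>
[1] <S=∅, E=∅, C=[-3 :: (λp. ((λy. 1) 3)) :: AP], D=∅>
[2] <S=[-3], E=∅, C=[(λp. ((λy. 1) 3)) :: AP], D=∅>
[3] <S=[clo(λp. ((λy. 1) 3), ∅) :: -3], E=∅, C=[AP], D=∅>
[4] <S=∅, E={p↦-3}, C=[((λy. 1) 3)], D=[(∅, ∅, ∅)]>
[5] <S=∅, E={p↦-3}, C=[3 :: (λy. 1) :: AP], D=[(∅, ∅, ∅)]>
[6] <S=[3], E={p↦-3}, C=[(λy. 1) :: AP], D=[(∅, ∅, ∅)]>
[7] <S=[clo(λy. 1, {p↦-3}) :: 3], E={p↦-3}, C=[AP], D=[(∅, ∅, ∅)]>
[8] <S=∅, E={y↦3, p↦-3}, C=[1], D=[(∅, {p↦-3}, ∅) :: (∅, ∅, ∅)]>
[9] <S=[1], E={y↦3, p↦-3}, C=∅, D=[(∅, {p↦-3}, ∅) :: (∅, ∅, ∅)]>
[10] <S=[1], E={p↦-3}, C=∅, D=[(∅, ∅, ∅)]>
[11] <S=[1], E=∅, C=∅, D=∅>
→ final value 1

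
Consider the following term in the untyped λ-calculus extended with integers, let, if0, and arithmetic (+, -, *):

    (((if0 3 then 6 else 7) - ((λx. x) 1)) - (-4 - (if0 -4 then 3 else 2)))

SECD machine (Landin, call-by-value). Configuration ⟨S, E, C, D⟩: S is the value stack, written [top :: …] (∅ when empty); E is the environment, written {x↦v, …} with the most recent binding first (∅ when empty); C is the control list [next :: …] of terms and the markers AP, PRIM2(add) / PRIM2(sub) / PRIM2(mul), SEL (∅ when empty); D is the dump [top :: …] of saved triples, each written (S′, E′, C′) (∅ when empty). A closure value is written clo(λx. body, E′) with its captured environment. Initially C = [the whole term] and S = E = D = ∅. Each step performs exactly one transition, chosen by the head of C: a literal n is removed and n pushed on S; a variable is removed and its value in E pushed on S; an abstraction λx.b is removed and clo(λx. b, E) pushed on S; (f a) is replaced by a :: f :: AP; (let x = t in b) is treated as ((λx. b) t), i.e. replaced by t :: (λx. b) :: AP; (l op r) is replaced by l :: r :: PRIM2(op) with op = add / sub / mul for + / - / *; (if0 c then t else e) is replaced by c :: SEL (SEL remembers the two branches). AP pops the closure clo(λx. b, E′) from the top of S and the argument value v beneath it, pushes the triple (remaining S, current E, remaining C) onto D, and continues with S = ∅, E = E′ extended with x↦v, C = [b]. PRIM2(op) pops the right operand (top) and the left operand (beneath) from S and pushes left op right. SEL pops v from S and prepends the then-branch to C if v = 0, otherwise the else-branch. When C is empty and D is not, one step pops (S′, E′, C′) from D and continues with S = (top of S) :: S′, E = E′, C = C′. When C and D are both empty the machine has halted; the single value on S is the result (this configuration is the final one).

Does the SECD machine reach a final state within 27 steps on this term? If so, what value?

t=0: <S=∅, E=∅, C=[(((if0 3 then 6 else 7) - ((λx. x) 1)) - (-4 - (if0 -4 then 3 else 2)))], D=∅>
t=1: <S=∅, E=∅, C=[((if0 3 then 6 else 7) - ((λx. x) 1)) :: (-4 - (if0 -4 then 3 else 2)) :: PRIM2(sub)], D=∅>
t=2: <S=∅, E=∅, C=[(if0 3 then 6 else 7) :: ((λx. x) 1) :: PRIM2(sub) :: (-4 - (if0 -4 then 3 else 2)) :: PRIM2(sub)], D=∅>
t=3: <S=∅, E=∅, C=[3 :: SEL :: ((λx. x) 1) :: PRIM2(sub) :: (-4 - (if0 -4 then 3 else 2)) :: PRIM2(sub)], D=∅>
t=4: <S=[3], E=∅, C=[SEL :: ((λx. x) 1) :: PRIM2(sub) :: (-4 - (if0 -4 then 3 else 2)) :: PRIM2(sub)], D=∅>
t=5: <S=∅, E=∅, C=[7 :: ((λx. x) 1) :: PRIM2(sub) :: (-4 - (if0 -4 then 3 else 2)) :: PRIM2(sub)], D=∅>
t=6: <S=[7], E=∅, C=[((λx. x) 1) :: PRIM2(sub) :: (-4 - (if0 -4 then 3 else 2)) :: PRIM2(sub)], D=∅>
t=7: <S=[7], E=∅, C=[1 :: (λx. x) :: AP :: PRIM2(sub) :: (-4 - (if0 -4 then 3 else 2)) :: PRIM2(sub)], D=∅>
t=8: <S=[1 :: 7], E=∅, C=[(λx. x) :: AP :: PRIM2(sub) :: (-4 - (if0 -4 then 3 else 2)) :: PRIM2(sub)], D=∅>
t=9: <S=[clo(λx. x, ∅) :: 1 :: 7], E=∅, C=[AP :: PRIM2(sub) :: (-4 - (if0 -4 then 3 else 2)) :: PRIM2(sub)], D=∅>
t=10: <S=∅, E={x↦1}, C=[x], D=[([7], ∅, [PRIM2(sub) :: (-4 - (if0 -4 then 3 else 2)) :: PRIM2(sub)])]>
t=11: <S=[1], E={x↦1}, C=∅, D=[([7], ∅, [PRIM2(sub) :: (-4 - (if0 -4 then 3 else 2)) :: PRIM2(sub)])]>
t=12: <S=[1 :: 7], E=∅, C=[PRIM2(sub) :: (-4 - (if0 -4 then 3 else 2)) :: PRIM2(sub)], D=∅>
t=13: <S=[6], E=∅, C=[(-4 - (if0 -4 then 3 else 2)) :: PRIM2(sub)], D=∅>
t=14: <S=[6], E=∅, C=[-4 :: (if0 -4 then 3 else 2) :: PRIM2(sub) :: PRIM2(sub)], D=∅>
t=15: <S=[-4 :: 6], E=∅, C=[(if0 -4 then 3 else 2) :: PRIM2(sub) :: PRIM2(sub)], D=∅>
t=16: <S=[-4 :: 6], E=∅, C=[-4 :: SEL :: PRIM2(sub) :: PRIM2(sub)], D=∅>
t=17: <S=[-4 :: -4 :: 6], E=∅, C=[SEL :: PRIM2(sub) :: PRIM2(sub)], D=∅>
t=18: <S=[-4 :: 6], E=∅, C=[2 :: PRIM2(sub) :: PRIM2(sub)], D=∅>
t=19: <S=[2 :: -4 :: 6], E=∅, C=[PRIM2(sub) :: PRIM2(sub)], D=∅>
t=20: <S=[-6 :: 6], E=∅, C=[PRIM2(sub)], D=∅>
t=21: <S=[12], E=∅, C=∅, D=∅>
→ final value 12

Answer: 12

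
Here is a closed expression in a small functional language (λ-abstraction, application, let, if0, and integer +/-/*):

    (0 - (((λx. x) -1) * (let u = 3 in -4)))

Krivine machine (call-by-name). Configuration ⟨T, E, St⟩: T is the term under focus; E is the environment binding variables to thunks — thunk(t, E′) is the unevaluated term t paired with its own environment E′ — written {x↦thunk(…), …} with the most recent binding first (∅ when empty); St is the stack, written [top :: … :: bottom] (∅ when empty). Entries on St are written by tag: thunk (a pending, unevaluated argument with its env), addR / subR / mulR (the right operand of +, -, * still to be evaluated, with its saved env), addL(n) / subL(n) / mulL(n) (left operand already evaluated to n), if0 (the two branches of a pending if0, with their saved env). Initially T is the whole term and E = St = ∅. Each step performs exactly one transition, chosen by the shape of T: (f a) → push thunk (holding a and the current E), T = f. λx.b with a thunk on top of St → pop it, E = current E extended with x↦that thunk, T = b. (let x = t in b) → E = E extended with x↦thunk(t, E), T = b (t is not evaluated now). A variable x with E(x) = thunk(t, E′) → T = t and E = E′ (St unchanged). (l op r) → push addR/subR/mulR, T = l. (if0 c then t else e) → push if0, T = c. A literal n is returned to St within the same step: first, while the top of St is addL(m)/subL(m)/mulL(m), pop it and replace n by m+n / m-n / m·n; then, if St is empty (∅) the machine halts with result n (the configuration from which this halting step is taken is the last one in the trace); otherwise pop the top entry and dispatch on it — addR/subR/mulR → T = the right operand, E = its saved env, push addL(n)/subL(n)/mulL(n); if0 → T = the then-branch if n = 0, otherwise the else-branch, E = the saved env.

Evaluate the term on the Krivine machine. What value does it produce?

Answer: -4

Machine steps:
0. ⟨T=(0 - (((λx. x) -1) * (let u = 3 in -4))); E=∅; St=∅⟩
1. ⟨T=0; E=∅; St=[subR]⟩
2. ⟨T=(((λx. x) -1) * (let u = 3 in -4)); E=∅; St=[subL(0)]⟩
3. ⟨T=((λx. x) -1); E=∅; St=[mulR :: subL(0)]⟩
4. ⟨T=(λx. x); E=∅; St=[thunk :: mulR :: subL(0)]⟩
5. ⟨T=x; E={x↦thunk(-1, ∅)}; St=[mulR :: subL(0)]⟩
6. ⟨T=-1; E=∅; St=[mulR :: subL(0)]⟩
7. ⟨T=(let u = 3 in -4); E=∅; St=[mulL(-1) :: subL(0)]⟩
8. ⟨T=-4; E={u↦thunk(3, ∅)}; St=[mulL(-1) :: subL(0)]⟩
→ final value -4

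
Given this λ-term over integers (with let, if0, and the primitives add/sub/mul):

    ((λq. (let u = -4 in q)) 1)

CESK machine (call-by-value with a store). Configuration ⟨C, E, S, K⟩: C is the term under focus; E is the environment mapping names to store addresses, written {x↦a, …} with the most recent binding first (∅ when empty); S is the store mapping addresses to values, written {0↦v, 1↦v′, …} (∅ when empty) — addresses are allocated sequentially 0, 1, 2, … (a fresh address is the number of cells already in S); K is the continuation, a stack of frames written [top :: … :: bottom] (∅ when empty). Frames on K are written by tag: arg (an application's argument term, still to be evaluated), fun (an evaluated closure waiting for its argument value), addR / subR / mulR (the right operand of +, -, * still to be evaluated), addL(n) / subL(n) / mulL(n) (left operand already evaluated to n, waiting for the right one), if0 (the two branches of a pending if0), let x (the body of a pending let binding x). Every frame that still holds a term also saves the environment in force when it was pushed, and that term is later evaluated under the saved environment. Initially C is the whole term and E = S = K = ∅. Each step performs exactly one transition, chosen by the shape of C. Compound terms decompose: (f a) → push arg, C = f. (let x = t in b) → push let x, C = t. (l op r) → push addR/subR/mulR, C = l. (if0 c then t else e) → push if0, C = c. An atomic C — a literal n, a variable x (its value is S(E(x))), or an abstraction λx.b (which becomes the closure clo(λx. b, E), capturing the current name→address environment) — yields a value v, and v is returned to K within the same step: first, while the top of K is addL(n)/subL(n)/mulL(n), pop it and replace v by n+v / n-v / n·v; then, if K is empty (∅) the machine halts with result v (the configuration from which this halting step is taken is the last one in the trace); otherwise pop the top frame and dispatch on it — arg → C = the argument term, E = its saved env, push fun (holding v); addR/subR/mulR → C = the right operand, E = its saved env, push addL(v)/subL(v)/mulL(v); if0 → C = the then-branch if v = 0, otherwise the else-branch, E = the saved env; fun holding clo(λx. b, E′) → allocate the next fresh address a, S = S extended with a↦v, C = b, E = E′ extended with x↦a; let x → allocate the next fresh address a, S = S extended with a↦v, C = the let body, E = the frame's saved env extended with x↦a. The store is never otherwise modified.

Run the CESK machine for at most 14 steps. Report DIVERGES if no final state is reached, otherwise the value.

Answer: 1

Execution trace:
t=0: ⟨C=((λq. (let u = -4 in q)) 1); E=∅; S=∅; K=∅⟩
t=1: ⟨C=(λq. (let u = -4 in q)); E=∅; S=∅; K=[arg]⟩
t=2: ⟨C=1; E=∅; S=∅; K=[fun]⟩
t=3: ⟨C=(let u = -4 in q); E={q↦0}; S={0↦1}; K=∅⟩
t=4: ⟨C=-4; E={q↦0}; S={0↦1}; K=[let u]⟩
t=5: ⟨C=q; E={u↦1, q↦0}; S={0↦1, 1↦-4}; K=∅⟩
→ final value 1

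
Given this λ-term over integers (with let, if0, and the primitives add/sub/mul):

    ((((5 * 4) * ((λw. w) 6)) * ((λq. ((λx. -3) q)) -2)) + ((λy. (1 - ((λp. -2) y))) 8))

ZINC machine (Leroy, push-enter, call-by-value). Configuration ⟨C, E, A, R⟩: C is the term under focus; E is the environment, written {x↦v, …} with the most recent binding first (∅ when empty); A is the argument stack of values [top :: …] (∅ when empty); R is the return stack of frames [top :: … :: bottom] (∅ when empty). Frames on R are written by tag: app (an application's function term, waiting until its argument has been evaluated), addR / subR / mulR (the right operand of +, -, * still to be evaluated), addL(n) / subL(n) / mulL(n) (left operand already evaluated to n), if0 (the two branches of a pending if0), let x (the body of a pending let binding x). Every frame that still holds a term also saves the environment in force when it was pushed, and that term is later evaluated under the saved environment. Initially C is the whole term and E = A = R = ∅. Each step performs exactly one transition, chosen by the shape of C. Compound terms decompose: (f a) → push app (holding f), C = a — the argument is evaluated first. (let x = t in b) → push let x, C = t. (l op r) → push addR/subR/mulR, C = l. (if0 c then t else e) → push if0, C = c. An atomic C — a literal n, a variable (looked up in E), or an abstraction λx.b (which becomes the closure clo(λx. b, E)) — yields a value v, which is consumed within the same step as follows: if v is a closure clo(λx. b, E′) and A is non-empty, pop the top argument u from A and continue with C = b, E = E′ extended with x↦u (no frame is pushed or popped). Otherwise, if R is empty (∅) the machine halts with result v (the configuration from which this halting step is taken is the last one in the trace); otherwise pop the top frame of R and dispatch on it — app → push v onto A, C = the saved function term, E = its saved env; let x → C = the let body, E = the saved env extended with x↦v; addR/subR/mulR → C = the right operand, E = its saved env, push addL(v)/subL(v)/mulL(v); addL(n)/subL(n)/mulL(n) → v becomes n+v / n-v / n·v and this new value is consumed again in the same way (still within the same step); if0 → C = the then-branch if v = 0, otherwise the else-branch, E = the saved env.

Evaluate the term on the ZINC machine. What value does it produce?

t=0: ⟨C=((((5 * 4) * ((λw. w) 6)) * ((λq. ((λx. -3) q)) -2)) + ((λy. (1 - ((λp. -2) y))) 8)); E=∅; A=∅; R=∅⟩
t=1: ⟨C=(((5 * 4) * ((λw. w) 6)) * ((λq. ((λx. -3) q)) -2)); E=∅; A=∅; R=[addR]⟩
t=2: ⟨C=((5 * 4) * ((λw. w) 6)); E=∅; A=∅; R=[mulR :: addR]⟩
t=3: ⟨C=(5 * 4); E=∅; A=∅; R=[mulR :: mulR :: addR]⟩
t=4: ⟨C=5; E=∅; A=∅; R=[mulR :: mulR :: mulR :: addR]⟩
t=5: ⟨C=4; E=∅; A=∅; R=[mulL(5) :: mulR :: mulR :: addR]⟩
t=6: ⟨C=((λw. w) 6); E=∅; A=∅; R=[mulL(20) :: mulR :: addR]⟩
t=7: ⟨C=6; E=∅; A=∅; R=[app :: mulL(20) :: mulR :: addR]⟩
t=8: ⟨C=(λw. w); E=∅; A=[6]; R=[mulL(20) :: mulR :: addR]⟩
t=9: ⟨C=w; E={w↦6}; A=∅; R=[mulL(20) :: mulR :: addR]⟩
t=10: ⟨C=((λq. ((λx. -3) q)) -2); E=∅; A=∅; R=[mulL(120) :: addR]⟩
t=11: ⟨C=-2; E=∅; A=∅; R=[app :: mulL(120) :: addR]⟩
t=12: ⟨C=(λq. ((λx. -3) q)); E=∅; A=[-2]; R=[mulL(120) :: addR]⟩
t=13: ⟨C=((λx. -3) q); E={q↦-2}; A=∅; R=[mulL(120) :: addR]⟩
t=14: ⟨C=q; E={q↦-2}; A=∅; R=[app :: mulL(120) :: addR]⟩
t=15: ⟨C=(λx. -3); E={q↦-2}; A=[-2]; R=[mulL(120) :: addR]⟩
t=16: ⟨C=-3; E={x↦-2, q↦-2}; A=∅; R=[mulL(120) :: addR]⟩
t=17: ⟨C=((λy. (1 - ((λp. -2) y))) 8); E=∅; A=∅; R=[addL(-360)]⟩
t=18: ⟨C=8; E=∅; A=∅; R=[app :: addL(-360)]⟩
t=19: ⟨C=(λy. (1 - ((λp. -2) y))); E=∅; A=[8]; R=[addL(-360)]⟩
t=20: ⟨C=(1 - ((λp. -2) y)); E={y↦8}; A=∅; R=[addL(-360)]⟩
t=21: ⟨C=1; E={y↦8}; A=∅; R=[subR :: addL(-360)]⟩
t=22: ⟨C=((λp. -2) y); E={y↦8}; A=∅; R=[subL(1) :: addL(-360)]⟩
t=23: ⟨C=y; E={y↦8}; A=∅; R=[app :: subL(1) :: addL(-360)]⟩
t=24: ⟨C=(λp. -2); E={y↦8}; A=[8]; R=[subL(1) :: addL(-360)]⟩
t=25: ⟨C=-2; E={p↦8, y↦8}; A=∅; R=[subL(1) :: addL(-360)]⟩
→ final value -357

Answer: -357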